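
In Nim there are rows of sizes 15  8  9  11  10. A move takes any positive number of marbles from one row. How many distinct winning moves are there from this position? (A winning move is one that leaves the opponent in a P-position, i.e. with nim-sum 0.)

5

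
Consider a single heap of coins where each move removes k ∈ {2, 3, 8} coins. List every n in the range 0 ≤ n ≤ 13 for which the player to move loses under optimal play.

0, 1, 5, 6, 10, 11

Grundy values for subtraction set {2, 3, 8}:
g(0) = mex{} = 0
g(1) = mex{} = 0
g(2) = mex{0} = 1
g(3) = mex{0} = 1
g(4) = mex{0,1} = 2
g(5) = mex{1} = 0
g(6) = mex{1,2} = 0
g(7) = mex{0,2} = 1
g(8) = mex{0} = 1
g(9) = mex{0,1} = 2
g(10) = mex{1} = 0
g(11) = mex{1,2} = 0
g(12) = mex{0,2} = 1
g(13) = mex{0} = 1
The P-positions (g = 0) in 0..13 are 0, 1, 5, 6, 10, 11.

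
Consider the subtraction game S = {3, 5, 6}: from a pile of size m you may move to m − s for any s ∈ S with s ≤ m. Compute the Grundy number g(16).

Compute g(0), g(1), … for moves {3, 5, 6}:
k:     0  1  2  3  4  5  6  7  8  9 10 11 12 13 14 15 16
g(k):  0  0  0  1  1  1  2  2  2  0  0  0  1  1  1  2  2
So g(16) = 2.

2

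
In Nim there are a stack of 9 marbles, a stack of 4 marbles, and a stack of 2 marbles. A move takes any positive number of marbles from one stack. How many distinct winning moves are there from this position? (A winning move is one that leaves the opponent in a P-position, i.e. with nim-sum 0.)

In binary:
  1001  (9)
  0100  (4)
  0010  (2)
  ----
  1111  (15)
The overall nim-sum is X = 15. A stack of size p has a winning move iff p XOR X < p (reduce it to p XOR X).
  9: 9 XOR 15 = 6 < 9 — winning move (to 6).
  4: 4 XOR 15 = 11 ≥ 4 — no move.
  2: 2 XOR 15 = 13 ≥ 2 — no move.
That gives 1 winning move.

1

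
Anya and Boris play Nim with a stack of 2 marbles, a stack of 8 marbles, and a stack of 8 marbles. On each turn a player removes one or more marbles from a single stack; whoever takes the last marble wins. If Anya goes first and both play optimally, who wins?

Nim-sum: 2 ^ 8 ^ 8 = 2.
The nim-sum is 2 ≠ 0, so this is an N-position: the player to move can win; Anya has a winning move.

Anya wins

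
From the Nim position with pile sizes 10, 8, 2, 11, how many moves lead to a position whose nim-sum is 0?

Nim-sum: 10 XOR 8 XOR 2 XOR 11 = 11.
The overall nim-sum is X = 11. A pile of size p has a winning move iff p XOR X < p (reduce it to p XOR X).
  10: 10 XOR 11 = 1 < 10 — winning move (to 1).
  8: 8 XOR 11 = 3 < 8 — winning move (to 3).
  2: 2 XOR 11 = 9 ≥ 2 — no move.
  11: 11 XOR 11 = 0 < 11 — winning move (to 0).
That gives 3 winning moves.

3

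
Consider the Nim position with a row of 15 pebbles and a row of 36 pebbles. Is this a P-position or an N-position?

N-position

Bitwise XOR of the heap sizes:
  001111  (15)
  100100  (36)
  ------
  101011  (43)
The nim-sum is 43 ≠ 0, so this is an N-position: the player to move can win.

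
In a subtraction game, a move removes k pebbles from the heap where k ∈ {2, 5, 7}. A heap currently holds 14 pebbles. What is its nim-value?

Compute g(0), g(1), … for moves {2, 5, 7}:
g(0) = mex{} = 0
g(1) = mex{} = 0
g(2) = mex{0} = 1
g(3) = mex{0} = 1
g(4) = mex{1} = 0
g(5) = mex{0,1} = 2
g(6) = mex{0} = 1
g(7) = mex{0,1,2} = 3
g(8) = mex{0,1} = 2
g(9) = mex{0,1,3} = 2
g(10) = mex{1,2} = 0
g(11) = mex{0,1,2} = 3
g(12) = mex{0,2,3} = 1
g(13) = mex{1,2,3} = 0
g(14) = mex{1,2,3} = 0
So g(14) = 0.

0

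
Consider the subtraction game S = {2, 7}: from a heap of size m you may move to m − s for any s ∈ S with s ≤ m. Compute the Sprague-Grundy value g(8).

Compute g(0), g(1), … for moves {2, 7}:
g(0) = mex{} = 0
g(1) = mex{} = 0
g(2) = mex{0} = 1
g(3) = mex{0} = 1
g(4) = mex{1} = 0
g(5) = mex{1} = 0
g(6) = mex{0} = 1
g(7) = mex{0} = 1
g(8) = mex{0,1} = 2
So g(8) = 2.

2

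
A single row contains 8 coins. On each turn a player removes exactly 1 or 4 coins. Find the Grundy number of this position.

1

Build the Grundy sequence with g(k) = mex{g(k−s) : s ∈ {1, 4}, s ≤ k}:
g(0) = mex{} = 0
g(1) = mex{0} = 1
g(2) = mex{1} = 0
g(3) = mex{0} = 1
g(4) = mex{0,1} = 2
g(5) = mex{1,2} = 0
g(6) = mex{0} = 1
g(7) = mex{1} = 0
g(8) = mex{0,2} = 1
So g(8) = 1.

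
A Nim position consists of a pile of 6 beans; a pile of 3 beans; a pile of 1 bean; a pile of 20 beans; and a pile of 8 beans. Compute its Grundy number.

24

Compute the nim-sum pairwise:
6 ⊕ 3 = 5
5 ⊕ 1 = 4
4 ⊕ 20 = 16
16 ⊕ 8 = 24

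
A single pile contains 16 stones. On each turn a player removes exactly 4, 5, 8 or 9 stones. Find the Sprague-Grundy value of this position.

Compute g(0), g(1), … for moves {4, 5, 8, 9}:
k:     0  1  2  3  4  5  6  7  8  9 10 11 12 13 14 15 16
g(k):  0  0  0  0  1  1  1  1  2  2  2  2  3  0  0  0  0
So g(16) = 0.

0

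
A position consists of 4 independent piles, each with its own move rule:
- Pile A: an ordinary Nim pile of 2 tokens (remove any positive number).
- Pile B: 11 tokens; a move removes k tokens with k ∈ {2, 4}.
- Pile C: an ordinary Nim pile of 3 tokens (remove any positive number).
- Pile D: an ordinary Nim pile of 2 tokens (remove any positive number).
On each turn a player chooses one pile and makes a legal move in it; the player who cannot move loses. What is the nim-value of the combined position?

Pile A is a plain Nim pile of size 2, so its Grundy value is 2.
Build the Grundy sequence for pile B with g(k) = mex{g(k−s) : s ∈ {2, 4}, s ≤ k}:
k:     0  1  2  3  4  5  6  7  8  9 10 11
g(k):  0  0  1  1  2  2  0  0  1  1  2  2
So g(11) = 2.
Pile C is a plain Nim pile of size 3, so its Grundy value is 3.
Pile D is a plain Nim pile of size 2, so its Grundy value is 2.
By the Sprague-Grundy theorem, the Grundy value of a sum of independent games is the XOR of the component values.
Combined value = 2 XOR 2 XOR 3 XOR 2 = 1.

1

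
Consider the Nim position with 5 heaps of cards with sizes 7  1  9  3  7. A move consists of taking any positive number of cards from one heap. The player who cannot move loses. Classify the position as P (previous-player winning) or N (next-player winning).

Compute the nim-sum pairwise:
7 ^ 1 = 6
6 ^ 9 = 15
15 ^ 3 = 12
12 ^ 7 = 11
The nim-sum is 11 ≠ 0, so this is an N-position: the player to move can win.

N-position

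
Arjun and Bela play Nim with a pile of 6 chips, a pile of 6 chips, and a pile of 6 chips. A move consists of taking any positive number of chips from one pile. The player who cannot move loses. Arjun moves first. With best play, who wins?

Bitwise XOR of the heap sizes:
  110  (6)
  110  (6)
  110  (6)
  ---
  110  (6)
The nim-sum is 6 ≠ 0, so this is an N-position: the player to move can win; Arjun has a winning move.

Arjun wins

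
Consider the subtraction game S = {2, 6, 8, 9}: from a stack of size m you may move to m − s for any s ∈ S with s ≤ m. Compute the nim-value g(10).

Grundy values for subtraction set {2, 6, 8, 9}:
g(0) = mex{} = 0
g(1) = mex{} = 0
g(2) = mex{0} = 1
g(3) = mex{0} = 1
g(4) = mex{1} = 0
g(5) = mex{1} = 0
g(6) = mex{0} = 1
g(7) = mex{0} = 1
g(8) = mex{0,1} = 2
g(9) = mex{0,1} = 2
g(10) = mex{0,1,2} = 3
So g(10) = 3.

3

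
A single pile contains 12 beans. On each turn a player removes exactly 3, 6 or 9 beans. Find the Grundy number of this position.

Compute g(0), g(1), … for moves {3, 6, 9}:
g(0) = mex{} = 0
g(1) = mex{} = 0
g(2) = mex{} = 0
g(3) = mex{0} = 1
g(4) = mex{0} = 1
g(5) = mex{0} = 1
g(6) = mex{0,1} = 2
g(7) = mex{0,1} = 2
g(8) = mex{0,1} = 2
g(9) = mex{0,1,2} = 3
g(10) = mex{0,1,2} = 3
g(11) = mex{0,1,2} = 3
g(12) = mex{1,2,3} = 0
So g(12) = 0.

0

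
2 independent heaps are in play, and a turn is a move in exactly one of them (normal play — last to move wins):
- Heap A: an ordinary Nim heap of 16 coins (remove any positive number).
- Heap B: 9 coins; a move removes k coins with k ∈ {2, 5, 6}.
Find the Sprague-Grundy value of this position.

18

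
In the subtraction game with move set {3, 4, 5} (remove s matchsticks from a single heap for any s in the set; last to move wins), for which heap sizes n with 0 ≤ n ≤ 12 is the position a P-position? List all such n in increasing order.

Compute g(0), g(1), … for moves {3, 4, 5}:
g(0) = mex{} = 0
g(1) = mex{} = 0
g(2) = mex{} = 0
g(3) = mex{0} = 1
g(4) = mex{0} = 1
g(5) = mex{0} = 1
g(6) = mex{0,1} = 2
g(7) = mex{0,1} = 2
g(8) = mex{1} = 0
g(9) = mex{1,2} = 0
g(10) = mex{1,2} = 0
g(11) = mex{0,2} = 1
g(12) = mex{0,2} = 1
The P-positions (g = 0) in 0..12 are 0, 1, 2, 8, 9, 10.

0, 1, 2, 8, 9, 10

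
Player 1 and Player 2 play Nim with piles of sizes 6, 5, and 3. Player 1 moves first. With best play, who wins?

Bitwise XOR of the heap sizes:
  110  (6)
  101  (5)
  011  (3)
  ---
  000  (0)
The nim-sum is 0, so this is a P-position: the player to move is in a losing position under optimal play; Player 1 is about to move from it and so loses — Player 2 wins.

Player 2 wins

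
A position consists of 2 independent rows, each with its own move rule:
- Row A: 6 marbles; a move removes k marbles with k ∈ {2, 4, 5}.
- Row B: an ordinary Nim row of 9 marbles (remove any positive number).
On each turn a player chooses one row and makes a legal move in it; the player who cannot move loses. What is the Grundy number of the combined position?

Grundy values for row A (subtraction set {2, 4, 5}):
k:     0  1  2  3  4  5  6
g(k):  0  0  1  1  2  2  3
So g(6) = 3.
Row B is a plain Nim row of size 9, so its Grundy value is 9.
By the Sprague-Grundy theorem, the Grundy value of a sum of independent games is the XOR of the component values.
Combined value = 3 XOR 9 = 10.

10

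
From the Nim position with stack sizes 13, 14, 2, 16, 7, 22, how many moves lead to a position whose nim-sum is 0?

0

Nim-sum: 13 XOR 14 XOR 2 XOR 16 XOR 7 XOR 22 = 0.
The nim-sum is already 0, so every move leaves a nonzero nim-sum — there are no winning moves.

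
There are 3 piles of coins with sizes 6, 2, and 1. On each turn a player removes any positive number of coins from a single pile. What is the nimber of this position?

5

In binary:
  110  (6)
  010  (2)
  001  (1)
  ---
  101  (5)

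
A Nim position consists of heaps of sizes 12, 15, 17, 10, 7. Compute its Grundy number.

Nim-sum: 12 ^ 15 ^ 17 ^ 10 ^ 7 = 31.

31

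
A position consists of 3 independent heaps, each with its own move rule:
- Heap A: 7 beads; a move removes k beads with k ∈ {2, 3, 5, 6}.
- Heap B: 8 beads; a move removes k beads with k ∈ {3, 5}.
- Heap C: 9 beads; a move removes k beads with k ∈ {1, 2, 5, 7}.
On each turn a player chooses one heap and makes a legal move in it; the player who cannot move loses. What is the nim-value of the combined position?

Build the Grundy sequence for heap A with g(k) = mex{g(k−s) : s ∈ {2, 3, 5, 6}, s ≤ k}:
g(0) = mex{} = 0
g(1) = mex{} = 0
g(2) = mex{0} = 1
g(3) = mex{0} = 1
g(4) = mex{0,1} = 2
g(5) = mex{0,1} = 2
g(6) = mex{0,1,2} = 3
g(7) = mex{0,1,2} = 3
So g(7) = 3.
For heap B, compute g(0), g(1), … with moves {3, 5}:
k:     0  1  2  3  4  5  6  7  8
g(k):  0  0  0  1  1  1  2  2  0
So g(8) = 0.
Build the Grundy sequence for heap C with g(k) = mex{g(k−s) : s ∈ {1, 2, 5, 7}, s ≤ k}:
k:     0  1  2  3  4  5  6  7  8  9
g(k):  0  1  2  0  1  2  0  1  2  0
So g(9) = 0.
The value of a disjunctive sum is the nim-sum of the parts.
Combined value = 3 XOR 0 XOR 0 = 3.

3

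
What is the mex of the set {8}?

0

0 is not in the set, so the mex is 0.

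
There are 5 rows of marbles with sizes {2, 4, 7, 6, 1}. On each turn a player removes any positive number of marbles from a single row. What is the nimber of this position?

In binary:
  010  (2)
  100  (4)
  111  (7)
  110  (6)
  001  (1)
  ---
  110  (6)

6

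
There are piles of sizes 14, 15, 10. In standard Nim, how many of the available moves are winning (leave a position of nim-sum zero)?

3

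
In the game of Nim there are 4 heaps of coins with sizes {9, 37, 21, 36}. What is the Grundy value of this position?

In binary:
  001001  (9)
  100101  (37)
  010101  (21)
  100100  (36)
  ------
  011101  (29)

29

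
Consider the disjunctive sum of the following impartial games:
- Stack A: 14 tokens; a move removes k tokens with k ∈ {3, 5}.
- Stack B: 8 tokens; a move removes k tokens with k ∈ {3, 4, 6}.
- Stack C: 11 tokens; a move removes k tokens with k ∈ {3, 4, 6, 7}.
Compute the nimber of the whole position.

For stack A, compute g(0), g(1), … with moves {3, 5}:
k:     0  1  2  3  4  5  6  7  8  9 10 11 12 13 14
g(k):  0  0  0  1  1  1  2  2  0  0  0  1  1  1  2
So g(14) = 2.
Build the Grundy sequence for stack B with g(k) = mex{g(k−s) : s ∈ {3, 4, 6}, s ≤ k}:
g(0) = mex{} = 0
g(1) = mex{} = 0
g(2) = mex{} = 0
g(3) = mex{0} = 1
g(4) = mex{0} = 1
g(5) = mex{0} = 1
g(6) = mex{0,1} = 2
g(7) = mex{0,1} = 2
g(8) = mex{0,1} = 2
So g(8) = 2.
Build the Grundy sequence for stack C with g(k) = mex{g(k−s) : s ∈ {3, 4, 6, 7}, s ≤ k}:
k:     0  1  2  3  4  5  6  7  8  9 10 11
g(k):  0  0  0  1  1  1  2  2  2  3  0  0
So g(11) = 0.
The value of a disjunctive sum is the nim-sum of the parts.
Combined value = 2 XOR 2 XOR 0 = 0.

0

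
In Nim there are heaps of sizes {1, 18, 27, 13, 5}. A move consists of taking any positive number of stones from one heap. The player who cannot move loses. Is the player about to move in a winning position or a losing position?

Losing position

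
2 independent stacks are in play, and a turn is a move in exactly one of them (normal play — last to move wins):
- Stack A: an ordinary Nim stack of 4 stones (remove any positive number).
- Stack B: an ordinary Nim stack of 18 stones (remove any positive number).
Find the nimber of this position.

22

Stack A is a plain Nim stack of size 4, so its Grundy value is 4.
Stack B is a plain Nim stack of size 18, so its Grundy value is 18.
By the Sprague-Grundy theorem, the Grundy value of a sum of independent games is the XOR of the component values.
Combined value = 4 XOR 18 = 22.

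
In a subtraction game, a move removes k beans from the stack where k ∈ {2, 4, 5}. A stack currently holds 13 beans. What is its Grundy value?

3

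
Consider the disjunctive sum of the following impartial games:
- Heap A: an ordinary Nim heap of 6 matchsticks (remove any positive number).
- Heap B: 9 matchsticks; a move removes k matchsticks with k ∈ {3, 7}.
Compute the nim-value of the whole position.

7

Heap A is a plain Nim heap of size 6, so its Grundy value is 6.
Grundy values for heap B (subtraction set {3, 7}):
g(0) = mex{} = 0
g(1) = mex{} = 0
g(2) = mex{} = 0
g(3) = mex{0} = 1
g(4) = mex{0} = 1
g(5) = mex{0} = 1
g(6) = mex{1} = 0
g(7) = mex{0,1} = 2
g(8) = mex{0,1} = 2
g(9) = mex{0} = 1
So g(9) = 1.
By the Sprague-Grundy theorem, the Grundy value of a sum of independent games is the XOR of the component values.
Combined value = 6 XOR 1 = 7.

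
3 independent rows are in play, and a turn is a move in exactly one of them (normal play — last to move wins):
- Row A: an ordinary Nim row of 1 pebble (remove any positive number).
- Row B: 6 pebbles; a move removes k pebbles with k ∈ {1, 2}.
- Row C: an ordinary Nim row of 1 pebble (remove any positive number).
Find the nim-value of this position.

Row A is a plain Nim row of size 1, so its Grundy value is 1.
Grundy values for row B (subtraction set {1, 2}):
g(0) = mex{} = 0
g(1) = mex{0} = 1
g(2) = mex{0,1} = 2
g(3) = mex{1,2} = 0
g(4) = mex{0,2} = 1
g(5) = mex{0,1} = 2
g(6) = mex{1,2} = 0
So g(6) = 0.
Row C is a plain Nim row of size 1, so its Grundy value is 1.
By the Sprague-Grundy theorem, the Grundy value of a sum of independent games is the XOR of the component values.
Combined value = 1 XOR 0 XOR 1 = 0.

0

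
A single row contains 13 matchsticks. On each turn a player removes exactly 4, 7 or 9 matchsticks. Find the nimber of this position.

0

Compute g(0), g(1), … for moves {4, 7, 9}:
k:     0  1  2  3  4  5  6  7  8  9 10 11 12 13
g(k):  0  0  0  0  1  1  1  1  2  2  2  2  3  0
So g(13) = 0.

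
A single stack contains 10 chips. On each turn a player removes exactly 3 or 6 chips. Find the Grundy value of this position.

0

Grundy values for subtraction set {3, 6}:
g(0) = mex{} = 0
g(1) = mex{} = 0
g(2) = mex{} = 0
g(3) = mex{0} = 1
g(4) = mex{0} = 1
g(5) = mex{0} = 1
g(6) = mex{0,1} = 2
g(7) = mex{0,1} = 2
g(8) = mex{0,1} = 2
g(9) = mex{1,2} = 0
g(10) = mex{1,2} = 0
So g(10) = 0.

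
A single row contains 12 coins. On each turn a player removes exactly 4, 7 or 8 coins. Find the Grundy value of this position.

0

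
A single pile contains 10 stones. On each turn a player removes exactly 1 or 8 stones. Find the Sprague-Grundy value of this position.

Grundy values for subtraction set {1, 8}:
k:     0  1  2  3  4  5  6  7  8  9 10
g(k):  0  1  0  1  0  1  0  1  2  0  1
So g(10) = 1.

1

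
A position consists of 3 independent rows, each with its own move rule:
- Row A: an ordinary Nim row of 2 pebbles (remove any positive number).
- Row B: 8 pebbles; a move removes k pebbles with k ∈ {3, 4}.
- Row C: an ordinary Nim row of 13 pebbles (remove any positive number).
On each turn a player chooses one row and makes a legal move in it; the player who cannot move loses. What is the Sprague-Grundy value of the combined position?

15

Row A is a plain Nim row of size 2, so its Grundy value is 2.
Build the Grundy sequence for row B with g(k) = mex{g(k−s) : s ∈ {3, 4}, s ≤ k}:
g(0) = mex{} = 0
g(1) = mex{} = 0
g(2) = mex{} = 0
g(3) = mex{0} = 1
g(4) = mex{0} = 1
g(5) = mex{0} = 1
g(6) = mex{0,1} = 2
g(7) = mex{1} = 0
g(8) = mex{1} = 0
So g(8) = 0.
Row C is a plain Nim row of size 13, so its Grundy value is 13.
By the Sprague-Grundy theorem, the Grundy value of a sum of independent games is the XOR of the component values.
Combined value = 2 XOR 0 XOR 13 = 15.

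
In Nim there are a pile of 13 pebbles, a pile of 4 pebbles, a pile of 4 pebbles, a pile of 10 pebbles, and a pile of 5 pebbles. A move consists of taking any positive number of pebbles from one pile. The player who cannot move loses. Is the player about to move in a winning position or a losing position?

Winning position

Bitwise XOR of the heap sizes:
  1101  (13)
  0100  (4)
  0100  (4)
  1010  (10)
  0101  (5)
  ----
  0010  (2)
The nim-sum is 2 ≠ 0, so this is an N-position: the player to move can win.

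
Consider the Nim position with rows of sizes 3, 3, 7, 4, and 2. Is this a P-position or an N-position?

N-position

Nim-sum: 3 ⊕ 3 ⊕ 7 ⊕ 4 ⊕ 2 = 1.
The nim-sum is 1 ≠ 0, so this is an N-position: the player to move can win.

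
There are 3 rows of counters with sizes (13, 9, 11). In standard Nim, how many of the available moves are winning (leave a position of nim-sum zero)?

3

Nim-sum: 13 ⊕ 9 ⊕ 11 = 15.
The overall nim-sum is X = 15. A row of size p has a winning move iff p XOR X < p (reduce it to p XOR X).
  13: 13 XOR 15 = 2 < 13 — winning move (to 2).
  9: 9 XOR 15 = 6 < 9 — winning move (to 6).
  11: 11 XOR 15 = 4 < 11 — winning move (to 4).
That gives 3 winning moves.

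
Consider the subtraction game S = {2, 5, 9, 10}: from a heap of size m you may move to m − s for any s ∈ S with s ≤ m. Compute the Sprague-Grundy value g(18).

Compute g(0), g(1), … for moves {2, 5, 9, 10}:
k:     0  1  2  3  4  5  6  7  8  9 10 11 12 13 14 15 16 17 18
g(k):  0  0  1  1  0  2  1  0  0  1  1  2  2  3  3  0  4  1  2
So g(18) = 2.

2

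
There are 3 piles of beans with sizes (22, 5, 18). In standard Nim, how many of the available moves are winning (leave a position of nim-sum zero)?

1

Compute the nim-sum pairwise:
22 ^ 5 = 19
19 ^ 18 = 1
The overall nim-sum is X = 1. A pile of size p has a winning move iff p XOR X < p (reduce it to p XOR X).
  22: 22 XOR 1 = 23 ≥ 22 — no move.
  5: 5 XOR 1 = 4 < 5 — winning move (to 4).
  18: 18 XOR 1 = 19 ≥ 18 — no move.
That gives 1 winning move.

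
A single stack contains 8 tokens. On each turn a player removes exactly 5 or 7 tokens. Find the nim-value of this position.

1

Grundy values for subtraction set {5, 7}:
g(0) = mex{} = 0
g(1) = mex{} = 0
g(2) = mex{} = 0
g(3) = mex{} = 0
g(4) = mex{} = 0
g(5) = mex{0} = 1
g(6) = mex{0} = 1
g(7) = mex{0} = 1
g(8) = mex{0} = 1
So g(8) = 1.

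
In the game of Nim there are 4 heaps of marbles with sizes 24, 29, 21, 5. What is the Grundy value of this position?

Compute the nim-sum pairwise:
24 ⊕ 29 = 5
5 ⊕ 21 = 16
16 ⊕ 5 = 21

21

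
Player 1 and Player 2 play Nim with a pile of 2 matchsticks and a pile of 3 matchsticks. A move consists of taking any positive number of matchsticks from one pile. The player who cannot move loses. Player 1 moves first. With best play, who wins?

Player 1 wins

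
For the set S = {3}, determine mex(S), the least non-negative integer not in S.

0

0 is not in the set, so the mex is 0.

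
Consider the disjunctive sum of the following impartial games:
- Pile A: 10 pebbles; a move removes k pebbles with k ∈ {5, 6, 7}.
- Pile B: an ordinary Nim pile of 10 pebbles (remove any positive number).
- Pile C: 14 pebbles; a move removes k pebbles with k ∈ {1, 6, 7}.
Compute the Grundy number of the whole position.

8

Grundy values for pile A (subtraction set {5, 6, 7}):
k:     0  1  2  3  4  5  6  7  8  9 10
g(k):  0  0  0  0  0  1  1  1  1  1  2
So g(10) = 2.
Pile B is a plain Nim pile of size 10, so its Grundy value is 10.
Grundy values for pile C (subtraction set {1, 6, 7}):
g(0) = mex{} = 0
g(1) = mex{0} = 1
g(2) = mex{1} = 0
g(3) = mex{0} = 1
g(4) = mex{1} = 0
g(5) = mex{0} = 1
g(6) = mex{0,1} = 2
g(7) = mex{0,1,2} = 3
g(8) = mex{0,1,3} = 2
g(9) = mex{0,1,2} = 3
g(10) = mex{0,1,3} = 2
g(11) = mex{0,1,2} = 3
g(12) = mex{1,2,3} = 0
g(13) = mex{0,2,3} = 1
g(14) = mex{1,2,3} = 0
So g(14) = 0.
The value of a disjunctive sum is the nim-sum of the parts.
Combined value = 2 ⊕ 10 ⊕ 0 = 8.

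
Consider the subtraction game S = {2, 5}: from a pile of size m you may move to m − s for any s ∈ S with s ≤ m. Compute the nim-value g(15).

0

Grundy values for subtraction set {2, 5}:
k:     0  1  2  3  4  5  6  7  8  9 10 11 12 13 14 15
g(k):  0  0  1  1  0  2  1  0  0  1  1  0  2  1  0  0
So g(15) = 0.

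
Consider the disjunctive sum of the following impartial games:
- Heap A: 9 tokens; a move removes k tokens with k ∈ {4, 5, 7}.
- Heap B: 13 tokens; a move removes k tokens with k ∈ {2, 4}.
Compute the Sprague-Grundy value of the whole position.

Build the Grundy sequence for heap A with g(k) = mex{g(k−s) : s ∈ {4, 5, 7}, s ≤ k}:
g(0) = mex{} = 0
g(1) = mex{} = 0
g(2) = mex{} = 0
g(3) = mex{} = 0
g(4) = mex{0} = 1
g(5) = mex{0} = 1
g(6) = mex{0} = 1
g(7) = mex{0} = 1
g(8) = mex{0,1} = 2
g(9) = mex{0,1} = 2
So g(9) = 2.
For heap B, compute g(0), g(1), … with moves {2, 4}:
g(0) = mex{} = 0
g(1) = mex{} = 0
g(2) = mex{0} = 1
g(3) = mex{0} = 1
g(4) = mex{0,1} = 2
g(5) = mex{0,1} = 2
g(6) = mex{1,2} = 0
g(7) = mex{1,2} = 0
g(8) = mex{0,2} = 1
g(9) = mex{0,2} = 1
g(10) = mex{0,1} = 2
g(11) = mex{0,1} = 2
g(12) = mex{1,2} = 0
g(13) = mex{1,2} = 0
So g(13) = 0.
The value of a disjunctive sum is the nim-sum of the parts.
Combined value = 2 XOR 0 = 2.

2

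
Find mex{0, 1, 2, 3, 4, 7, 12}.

The values 0, 1, 2, 3, 4 are all present; 5 is the first non-negative integer missing from the set.

5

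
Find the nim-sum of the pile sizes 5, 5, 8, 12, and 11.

Compute the nim-sum pairwise:
5 ⊕ 5 = 0
0 ⊕ 8 = 8
8 ⊕ 12 = 4
4 ⊕ 11 = 15

15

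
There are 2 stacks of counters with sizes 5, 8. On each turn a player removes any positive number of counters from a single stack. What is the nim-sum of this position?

13

Nim-sum: 5 ⊕ 8 = 13.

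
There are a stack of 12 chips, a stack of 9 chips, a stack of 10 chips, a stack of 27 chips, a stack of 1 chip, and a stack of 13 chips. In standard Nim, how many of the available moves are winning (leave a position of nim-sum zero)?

Nim-sum: 12 ⊕ 9 ⊕ 10 ⊕ 27 ⊕ 1 ⊕ 13 = 24.
The overall nim-sum is X = 24. A stack of size p has a winning move iff p XOR X < p (reduce it to p XOR X).
  12: 12 XOR 24 = 20 ≥ 12 — no move.
  9: 9 XOR 24 = 17 ≥ 9 — no move.
  10: 10 XOR 24 = 18 ≥ 10 — no move.
  27: 27 XOR 24 = 3 < 27 — winning move (to 3).
  1: 1 XOR 24 = 25 ≥ 1 — no move.
  13: 13 XOR 24 = 21 ≥ 13 — no move.
That gives 1 winning move.

1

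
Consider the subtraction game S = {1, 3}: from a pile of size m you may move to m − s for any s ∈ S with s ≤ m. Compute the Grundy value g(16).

Build the Grundy sequence with g(k) = mex{g(k−s) : s ∈ {1, 3}, s ≤ k}:
k:     0  1  2  3  4  5  6  7  8  9 10 11 12 13 14 15 16
g(k):  0  1  0  1  0  1  0  1  0  1  0  1  0  1  0  1  0
So g(16) = 0.

0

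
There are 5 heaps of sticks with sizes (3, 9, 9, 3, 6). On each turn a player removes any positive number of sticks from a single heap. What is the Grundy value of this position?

Write each in binary and XOR column by column:
  0011  (3)
  1001  (9)
  1001  (9)
  0011  (3)
  0110  (6)
  ----
  0110  (6)

6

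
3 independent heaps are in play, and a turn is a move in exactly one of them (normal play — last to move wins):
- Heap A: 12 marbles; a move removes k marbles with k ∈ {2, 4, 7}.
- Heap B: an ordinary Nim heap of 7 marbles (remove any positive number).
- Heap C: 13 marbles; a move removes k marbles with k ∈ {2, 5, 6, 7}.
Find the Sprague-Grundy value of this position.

7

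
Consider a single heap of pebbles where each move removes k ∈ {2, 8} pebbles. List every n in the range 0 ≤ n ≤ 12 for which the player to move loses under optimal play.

0, 1, 4, 5, 10, 11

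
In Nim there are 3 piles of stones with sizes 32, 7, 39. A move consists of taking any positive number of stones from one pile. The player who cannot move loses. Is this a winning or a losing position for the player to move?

Losing position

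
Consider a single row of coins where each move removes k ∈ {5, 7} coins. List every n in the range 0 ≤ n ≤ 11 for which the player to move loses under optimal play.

Grundy values for subtraction set {5, 7}:
k:     0  1  2  3  4  5  6  7  8  9 10 11
g(k):  0  0  0  0  0  1  1  1  1  1  2  2
The P-positions (g = 0) in 0..11 are 0, 1, 2, 3, 4.

0, 1, 2, 3, 4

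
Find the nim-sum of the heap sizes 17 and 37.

Write each in binary and XOR column by column:
  010001  (17)
  100101  (37)
  ------
  110100  (52)

52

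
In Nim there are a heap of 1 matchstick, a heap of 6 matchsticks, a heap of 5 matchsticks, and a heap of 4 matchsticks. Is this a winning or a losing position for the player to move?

Write each in binary and XOR column by column:
  001  (1)
  110  (6)
  101  (5)
  100  (4)
  ---
  110  (6)
The nim-sum is 6 ≠ 0, so this is an N-position: the player to move can win.

Winning position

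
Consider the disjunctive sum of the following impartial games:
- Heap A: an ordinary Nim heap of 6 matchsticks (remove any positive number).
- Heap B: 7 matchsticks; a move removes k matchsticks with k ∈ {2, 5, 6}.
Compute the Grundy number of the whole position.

Heap A is a plain Nim heap of size 6, so its Grundy value is 6.
Build the Grundy sequence for heap B with g(k) = mex{g(k−s) : s ∈ {2, 5, 6}, s ≤ k}:
g(0) = mex{} = 0
g(1) = mex{} = 0
g(2) = mex{0} = 1
g(3) = mex{0} = 1
g(4) = mex{1} = 0
g(5) = mex{0,1} = 2
g(6) = mex{0} = 1
g(7) = mex{0,1,2} = 3
So g(7) = 3.
By the Sprague-Grundy theorem, the Grundy value of a sum of independent games is the XOR of the component values.
Combined value = 6 ⊕ 3 = 5.

5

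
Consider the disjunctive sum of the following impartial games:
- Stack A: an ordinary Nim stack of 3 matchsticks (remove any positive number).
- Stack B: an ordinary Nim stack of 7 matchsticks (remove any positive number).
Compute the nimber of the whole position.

Stack A is a plain Nim stack of size 3, so its Grundy value is 3.
Stack B is a plain Nim stack of size 7, so its Grundy value is 7.
The value of a disjunctive sum is the nim-sum of the parts.
Combined value = 3 XOR 7 = 4.

4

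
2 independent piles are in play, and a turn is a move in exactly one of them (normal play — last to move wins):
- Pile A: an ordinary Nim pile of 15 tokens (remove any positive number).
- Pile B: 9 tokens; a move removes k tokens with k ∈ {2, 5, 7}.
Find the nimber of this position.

Pile A is a plain Nim pile of size 15, so its Grundy value is 15.
Grundy values for pile B (subtraction set {2, 5, 7}):
g(0) = mex{} = 0
g(1) = mex{} = 0
g(2) = mex{0} = 1
g(3) = mex{0} = 1
g(4) = mex{1} = 0
g(5) = mex{0,1} = 2
g(6) = mex{0} = 1
g(7) = mex{0,1,2} = 3
g(8) = mex{0,1} = 2
g(9) = mex{0,1,3} = 2
So g(9) = 2.
By the Sprague-Grundy theorem, the Grundy value of a sum of independent games is the XOR of the component values.
Combined value = 15 ⊕ 2 = 13.

13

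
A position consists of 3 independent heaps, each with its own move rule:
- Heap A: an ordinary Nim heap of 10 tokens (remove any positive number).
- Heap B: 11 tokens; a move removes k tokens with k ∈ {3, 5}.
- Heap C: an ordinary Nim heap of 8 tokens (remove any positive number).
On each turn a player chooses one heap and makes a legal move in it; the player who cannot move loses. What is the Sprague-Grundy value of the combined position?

Heap A is a plain Nim heap of size 10, so its Grundy value is 10.
Build the Grundy sequence for heap B with g(k) = mex{g(k−s) : s ∈ {3, 5}, s ≤ k}:
g(0) = mex{} = 0
g(1) = mex{} = 0
g(2) = mex{} = 0
g(3) = mex{0} = 1
g(4) = mex{0} = 1
g(5) = mex{0} = 1
g(6) = mex{0,1} = 2
g(7) = mex{0,1} = 2
g(8) = mex{1} = 0
g(9) = mex{1,2} = 0
g(10) = mex{1,2} = 0
g(11) = mex{0,2} = 1
So g(11) = 1.
Heap C is a plain Nim heap of size 8, so its Grundy value is 8.
By the Sprague-Grundy theorem, the Grundy value of a sum of independent games is the XOR of the component values.
Combined value = 10 ⊕ 1 ⊕ 8 = 3.

3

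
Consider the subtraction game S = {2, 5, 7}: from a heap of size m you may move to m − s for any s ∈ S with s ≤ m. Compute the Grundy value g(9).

Build the Grundy sequence with g(k) = mex{g(k−s) : s ∈ {2, 5, 7}, s ≤ k}:
g(0) = mex{} = 0
g(1) = mex{} = 0
g(2) = mex{0} = 1
g(3) = mex{0} = 1
g(4) = mex{1} = 0
g(5) = mex{0,1} = 2
g(6) = mex{0} = 1
g(7) = mex{0,1,2} = 3
g(8) = mex{0,1} = 2
g(9) = mex{0,1,3} = 2
So g(9) = 2.

2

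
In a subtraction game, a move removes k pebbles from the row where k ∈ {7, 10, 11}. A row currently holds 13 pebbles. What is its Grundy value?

Compute g(0), g(1), … for moves {7, 10, 11}:
k:     0  1  2  3  4  5  6  7  8  9 10 11 12 13
g(k):  0  0  0  0  0  0  0  1  1  1  1  1  1  1
So g(13) = 1.

1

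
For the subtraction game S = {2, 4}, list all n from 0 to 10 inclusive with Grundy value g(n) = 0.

Grundy values for subtraction set {2, 4}:
k:     0  1  2  3  4  5  6  7  8  9 10
g(k):  0  0  1  1  2  2  0  0  1  1  2
The P-positions (g = 0) in 0..10 are 0, 1, 6, 7.

0, 1, 6, 7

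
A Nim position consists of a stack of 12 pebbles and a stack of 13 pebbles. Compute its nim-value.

1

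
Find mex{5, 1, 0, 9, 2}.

3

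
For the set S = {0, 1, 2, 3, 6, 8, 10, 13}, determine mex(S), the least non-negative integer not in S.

The values 0, 1, 2, 3 are all present; 4 is the first non-negative integer missing from the set.

4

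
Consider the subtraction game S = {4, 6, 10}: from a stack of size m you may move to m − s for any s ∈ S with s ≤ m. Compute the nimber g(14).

0

Compute g(0), g(1), … for moves {4, 6, 10}:
g(0) = mex{} = 0
g(1) = mex{} = 0
g(2) = mex{} = 0
g(3) = mex{} = 0
g(4) = mex{0} = 1
g(5) = mex{0} = 1
g(6) = mex{0} = 1
g(7) = mex{0} = 1
g(8) = mex{0,1} = 2
g(9) = mex{0,1} = 2
g(10) = mex{0,1} = 2
g(11) = mex{0,1} = 2
g(12) = mex{0,1,2} = 3
g(13) = mex{0,1,2} = 3
g(14) = mex{1,2} = 0
So g(14) = 0.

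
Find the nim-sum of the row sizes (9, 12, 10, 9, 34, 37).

Write each in binary and XOR column by column:
  001001  (9)
  001100  (12)
  001010  (10)
  001001  (9)
  100010  (34)
  100101  (37)
  ------
  000001  (1)

1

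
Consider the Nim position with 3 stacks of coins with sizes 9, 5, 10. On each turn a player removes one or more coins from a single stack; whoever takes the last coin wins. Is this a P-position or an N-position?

Write each in binary and XOR column by column:
  1001  (9)
  0101  (5)
  1010  (10)
  ----
  0110  (6)
The nim-sum is 6 ≠ 0, so this is an N-position: the player to move can win.

N-position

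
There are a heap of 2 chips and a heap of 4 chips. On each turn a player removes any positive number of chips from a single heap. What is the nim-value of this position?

6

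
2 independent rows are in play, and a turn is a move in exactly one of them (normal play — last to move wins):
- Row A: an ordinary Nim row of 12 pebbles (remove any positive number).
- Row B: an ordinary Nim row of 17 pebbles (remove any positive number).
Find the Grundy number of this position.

Row A is a plain Nim row of size 12, so its Grundy value is 12.
Row B is a plain Nim row of size 17, so its Grundy value is 17.
The value of a disjunctive sum is the nim-sum of the parts.
Combined value = 12 XOR 17 = 29.

29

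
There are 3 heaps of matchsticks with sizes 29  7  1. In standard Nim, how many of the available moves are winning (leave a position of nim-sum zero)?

Compute the nim-sum pairwise:
29 ^ 7 = 26
26 ^ 1 = 27
The overall nim-sum is X = 27. A heap of size p has a winning move iff p XOR X < p (reduce it to p XOR X).
  29: 29 XOR 27 = 6 < 29 — winning move (to 6).
  7: 7 XOR 27 = 28 ≥ 7 — no move.
  1: 1 XOR 27 = 26 ≥ 1 — no move.
That gives 1 winning move.

1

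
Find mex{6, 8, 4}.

0 is not in the set, so the mex is 0.

0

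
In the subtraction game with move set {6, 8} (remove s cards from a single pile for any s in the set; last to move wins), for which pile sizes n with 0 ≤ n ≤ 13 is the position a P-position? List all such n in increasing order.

0, 1, 2, 3, 4, 5

Compute g(0), g(1), … for moves {6, 8}:
k:     0  1  2  3  4  5  6  7  8  9 10 11 12 13
g(k):  0  0  0  0  0  0  1  1  1  1  1  1  2  2
The P-positions (g = 0) in 0..13 are 0, 1, 2, 3, 4, 5.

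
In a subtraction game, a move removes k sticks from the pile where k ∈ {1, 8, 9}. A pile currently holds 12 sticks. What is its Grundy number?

2

Grundy values for subtraction set {1, 8, 9}:
g(0) = mex{} = 0
g(1) = mex{0} = 1
g(2) = mex{1} = 0
g(3) = mex{0} = 1
g(4) = mex{1} = 0
g(5) = mex{0} = 1
g(6) = mex{1} = 0
g(7) = mex{0} = 1
g(8) = mex{0,1} = 2
g(9) = mex{0,1,2} = 3
g(10) = mex{0,1,3} = 2
g(11) = mex{0,1,2} = 3
g(12) = mex{0,1,3} = 2
So g(12) = 2.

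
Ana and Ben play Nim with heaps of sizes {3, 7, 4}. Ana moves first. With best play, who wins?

Compute the nim-sum pairwise:
3 ⊕ 7 = 4
4 ⊕ 4 = 0
The nim-sum is 0, so this is a P-position: the player to move is in a losing position under optimal play; Ana is about to move from it and so loses — Ben wins.

Ben wins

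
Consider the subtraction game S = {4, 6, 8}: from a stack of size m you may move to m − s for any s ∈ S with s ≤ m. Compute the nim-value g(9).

Grundy values for subtraction set {4, 6, 8}:
k:     0  1  2  3  4  5  6  7  8  9
g(k):  0  0  0  0  1  1  1  1  2  2
So g(9) = 2.

2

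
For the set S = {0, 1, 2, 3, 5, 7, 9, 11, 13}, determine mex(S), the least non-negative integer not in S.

4

The values 0, 1, 2, 3 are all present; 4 is the first non-negative integer missing from the set.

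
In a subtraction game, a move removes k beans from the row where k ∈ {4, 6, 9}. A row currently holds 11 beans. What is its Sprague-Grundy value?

2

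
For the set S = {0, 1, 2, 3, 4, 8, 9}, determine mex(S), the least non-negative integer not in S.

The values 0, 1, 2, 3, 4 are all present; 5 is the first non-negative integer missing from the set.

5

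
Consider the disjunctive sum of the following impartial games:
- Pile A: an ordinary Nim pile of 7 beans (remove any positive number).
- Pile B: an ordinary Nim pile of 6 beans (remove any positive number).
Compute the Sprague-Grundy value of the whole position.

Pile A is a plain Nim pile of size 7, so its Grundy value is 7.
Pile B is a plain Nim pile of size 6, so its Grundy value is 6.
By the Sprague-Grundy theorem, the Grundy value of a sum of independent games is the XOR of the component values.
Combined value = 7 ⊕ 6 = 1.

1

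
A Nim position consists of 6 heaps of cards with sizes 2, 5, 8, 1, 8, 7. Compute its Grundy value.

1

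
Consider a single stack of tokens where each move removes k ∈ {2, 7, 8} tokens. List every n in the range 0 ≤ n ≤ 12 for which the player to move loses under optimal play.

0, 1, 4, 5, 10

Compute g(0), g(1), … for moves {2, 7, 8}:
k:     0  1  2  3  4  5  6  7  8  9 10 11 12
g(k):  0  0  1  1  0  0  1  1  2  2  0  3  1
The P-positions (g = 0) in 0..12 are 0, 1, 4, 5, 10.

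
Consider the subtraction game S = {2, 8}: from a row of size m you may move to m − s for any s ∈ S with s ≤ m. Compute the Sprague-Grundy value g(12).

1

Build the Grundy sequence with g(k) = mex{g(k−s) : s ∈ {2, 8}, s ≤ k}:
k:     0  1  2  3  4  5  6  7  8  9 10 11 12
g(k):  0  0  1  1  0  0  1  1  2  2  0  0  1
So g(12) = 1.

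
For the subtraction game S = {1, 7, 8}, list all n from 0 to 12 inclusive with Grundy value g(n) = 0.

0, 2, 4, 6

Grundy values for subtraction set {1, 7, 8}:
k:     0  1  2  3  4  5  6  7  8  9 10 11 12
g(k):  0  1  0  1  0  1  0  1  2  3  2  3  2
The P-positions (g = 0) in 0..12 are 0, 2, 4, 6.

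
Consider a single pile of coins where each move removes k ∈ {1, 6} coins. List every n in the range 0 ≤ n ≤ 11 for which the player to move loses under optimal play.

0, 2, 4, 7, 9, 11

Build the Grundy sequence with g(k) = mex{g(k−s) : s ∈ {1, 6}, s ≤ k}:
k:     0  1  2  3  4  5  6  7  8  9 10 11
g(k):  0  1  0  1  0  1  2  0  1  0  1  0
The P-positions (g = 0) in 0..11 are 0, 2, 4, 7, 9, 11.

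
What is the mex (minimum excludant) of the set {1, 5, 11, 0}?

The values 0, 1 are all present; 2 is the first non-negative integer missing from the set.

2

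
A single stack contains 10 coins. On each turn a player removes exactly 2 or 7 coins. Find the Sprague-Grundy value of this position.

0

Build the Grundy sequence with g(k) = mex{g(k−s) : s ∈ {2, 7}, s ≤ k}:
g(0) = mex{} = 0
g(1) = mex{} = 0
g(2) = mex{0} = 1
g(3) = mex{0} = 1
g(4) = mex{1} = 0
g(5) = mex{1} = 0
g(6) = mex{0} = 1
g(7) = mex{0} = 1
g(8) = mex{0,1} = 2
g(9) = mex{1} = 0
g(10) = mex{1,2} = 0
So g(10) = 0.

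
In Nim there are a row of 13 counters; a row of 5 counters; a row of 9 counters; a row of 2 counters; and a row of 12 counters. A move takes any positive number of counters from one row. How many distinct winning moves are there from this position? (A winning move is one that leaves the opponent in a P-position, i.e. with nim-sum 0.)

3

Compute the nim-sum pairwise:
13 XOR 5 = 8
8 XOR 9 = 1
1 XOR 2 = 3
3 XOR 12 = 15
The overall nim-sum is X = 15. A row of size p has a winning move iff p XOR X < p (reduce it to p XOR X).
  13: 13 XOR 15 = 2 < 13 — winning move (to 2).
  5: 5 XOR 15 = 10 ≥ 5 — no move.
  9: 9 XOR 15 = 6 < 9 — winning move (to 6).
  2: 2 XOR 15 = 13 ≥ 2 — no move.
  12: 12 XOR 15 = 3 < 12 — winning move (to 3).
That gives 3 winning moves.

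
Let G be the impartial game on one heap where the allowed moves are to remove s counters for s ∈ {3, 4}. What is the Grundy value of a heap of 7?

0

Grundy values for subtraction set {3, 4}:
k:     0  1  2  3  4  5  6  7
g(k):  0  0  0  1  1  1  2  0
So g(7) = 0.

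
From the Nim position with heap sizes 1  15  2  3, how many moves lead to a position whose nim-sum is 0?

1

In binary:
  0001  (1)
  1111  (15)
  0010  (2)
  0011  (3)
  ----
  1111  (15)
The overall nim-sum is X = 15. A heap of size p has a winning move iff p XOR X < p (reduce it to p XOR X).
  1: 1 XOR 15 = 14 ≥ 1 — no move.
  15: 15 XOR 15 = 0 < 15 — winning move (to 0).
  2: 2 XOR 15 = 13 ≥ 2 — no move.
  3: 3 XOR 15 = 12 ≥ 3 — no move.
That gives 1 winning move.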